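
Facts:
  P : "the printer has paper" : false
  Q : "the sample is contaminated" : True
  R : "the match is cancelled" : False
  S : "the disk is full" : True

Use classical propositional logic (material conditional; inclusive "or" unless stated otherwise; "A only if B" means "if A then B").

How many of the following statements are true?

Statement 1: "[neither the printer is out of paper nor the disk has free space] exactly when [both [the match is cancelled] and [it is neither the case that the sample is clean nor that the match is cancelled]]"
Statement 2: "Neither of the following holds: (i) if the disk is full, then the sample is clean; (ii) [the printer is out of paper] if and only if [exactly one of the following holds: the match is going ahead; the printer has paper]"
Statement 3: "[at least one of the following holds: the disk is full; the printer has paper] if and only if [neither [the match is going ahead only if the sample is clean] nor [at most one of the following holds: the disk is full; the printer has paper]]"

1

Statement 1: Formalization: (¬P ↓ ¬S) ↔ (R ∧ (¬Q ↓ R))

¬P = ¬F = T
¬S = ¬T = F
¬P ↓ ¬S = T ↓ F = F
¬Q = ¬T = F
¬Q ↓ R = F ↓ F = T
R ∧ (¬Q ↓ R) = F ∧ T = F
(¬P ↓ ¬S) ↔ (R ∧ (¬Q ↓ R)) = F ↔ F = T
Thus Statement 1 is true.

Statement 2: Parsed as (S → ¬Q) ↓ (¬P ↔ (¬R ⊕ P))

¬Q = ¬T = F
S → ¬Q = T → F = F
¬P = ¬F = T
¬R = ¬F = T
¬R ⊕ P = T ⊕ F = T
¬P ↔ (¬R ⊕ P) = T ↔ T = T
(S → ¬Q) ↓ (¬P ↔ (¬R ⊕ P)) = F ↓ T = F
So Statement 2 is false.

Statement 3: In symbols: (S ∨ P) ↔ ((¬R → ¬Q) ↓ (S ↑ P))

S ∨ P = T ∨ F = T
¬R = ¬F = T
¬Q = ¬T = F
¬R → ¬Q = T → F = F
S ↑ P = T ↑ F = T
(¬R → ¬Q) ↓ (S ↑ P) = F ↓ T = F
(S ∨ P) ↔ ((¬R → ¬Q) ↓ (S ↑ P)) = T ↔ F = F
So Statement 3 is false.

True statements: 1.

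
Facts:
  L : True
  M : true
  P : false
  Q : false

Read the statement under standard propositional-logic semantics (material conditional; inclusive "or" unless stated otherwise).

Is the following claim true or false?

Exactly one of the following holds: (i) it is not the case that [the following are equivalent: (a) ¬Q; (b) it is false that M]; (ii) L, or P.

false

Formalization: not (not Q iff not M) xor (L or P)

not Q = not False = True
not M = not True = False
not Q iff not M = True iff False = False
not (not Q iff not M) = not False = True
L or P = True or False = True
not (not Q iff not M) xor (L or P) = True xor True = False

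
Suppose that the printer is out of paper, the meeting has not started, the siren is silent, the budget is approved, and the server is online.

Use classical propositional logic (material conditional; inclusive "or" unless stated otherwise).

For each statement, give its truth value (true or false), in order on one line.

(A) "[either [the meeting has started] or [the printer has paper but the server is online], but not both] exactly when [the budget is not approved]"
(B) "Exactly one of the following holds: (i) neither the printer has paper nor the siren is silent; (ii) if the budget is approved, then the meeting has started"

(A) T / (B) F

Let L = "the meeting has started" (F), V = "the printer has paper" (F), U = "the server is online" (T), P = "the budget is approved" (T), W = "the siren is sounding" (F).

(A): This is (L ⊕ (V ∧ U)) ↔ ¬P.

V ∧ U = F ∧ T = F
L ⊕ (V ∧ U) = F ⊕ F = F
¬P = ¬T = F
(L ⊕ (V ∧ U)) ↔ ¬P = F ↔ F = T
Hence (A) is true.

(B): This is (V ↓ ¬W) ⊕ (P → L).

¬W = ¬F = T
V ↓ ¬W = F ↓ T = F
P → L = T → F = F
(V ↓ ¬W) ⊕ (P → L) = F ⊕ F = F
So (B) is false.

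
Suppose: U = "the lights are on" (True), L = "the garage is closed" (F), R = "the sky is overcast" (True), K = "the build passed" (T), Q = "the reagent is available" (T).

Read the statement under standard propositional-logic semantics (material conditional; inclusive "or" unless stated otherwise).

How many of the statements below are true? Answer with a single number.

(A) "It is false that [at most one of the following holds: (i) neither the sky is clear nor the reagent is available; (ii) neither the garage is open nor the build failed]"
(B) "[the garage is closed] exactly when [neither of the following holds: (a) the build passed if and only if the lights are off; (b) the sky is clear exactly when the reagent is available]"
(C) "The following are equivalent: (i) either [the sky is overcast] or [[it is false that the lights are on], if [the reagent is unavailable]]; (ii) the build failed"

0

(A): Parsed as ¬((¬R ↓ Q) ↑ (¬L ↓ ¬K))

¬R = ¬T = F
¬R ↓ Q = F ↓ T = F
¬L = ¬F = T
¬K = ¬T = F
¬L ↓ ¬K = T ↓ F = F
(¬R ↓ Q) ↑ (¬L ↓ ¬K) = F ↑ F = T
¬((¬R ↓ Q) ↑ (¬L ↓ ¬K)) = ¬T = F
Hence (A) is false.

(B): Parsed as L ↔ ((K ↔ ¬U) ↓ (¬R ↔ Q))

¬U = ¬T = F
K ↔ ¬U = T ↔ F = F
¬R = ¬T = F
¬R ↔ Q = F ↔ T = F
(K ↔ ¬U) ↓ (¬R ↔ Q) = F ↓ F = T
L ↔ ((K ↔ ¬U) ↓ (¬R ↔ Q)) = F ↔ T = F
Hence (B) is false.

(C): In symbols: (R ∨ (¬Q → ¬U)) ↔ ¬K

¬Q = ¬T = F
¬U = ¬T = F
¬Q → ¬U = F → F = T
R ∨ (¬Q → ¬U) = T ∨ T = T
¬K = ¬T = F
(R ∨ (¬Q → ¬U)) ↔ ¬K = T ↔ F = F
Hence (C) is false.

True statements: 0 (none).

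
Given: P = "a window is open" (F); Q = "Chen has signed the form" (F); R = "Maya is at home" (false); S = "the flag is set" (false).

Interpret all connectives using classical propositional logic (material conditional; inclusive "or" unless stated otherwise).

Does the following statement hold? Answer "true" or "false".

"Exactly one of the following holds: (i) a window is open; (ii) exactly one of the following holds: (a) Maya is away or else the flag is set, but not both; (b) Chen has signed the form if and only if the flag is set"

Values: P=F, R=F, S=F, Q=F.
Formalization: P xor ((~R xor S) xor (Q <-> S))

~R = ~F = T
~R xor S = T xor F = T
Q <-> S = F <-> F = T
(~R xor S) xor (Q <-> S) = T xor T = F
P xor ((~R xor S) xor (Q <-> S)) = F xor F = F

False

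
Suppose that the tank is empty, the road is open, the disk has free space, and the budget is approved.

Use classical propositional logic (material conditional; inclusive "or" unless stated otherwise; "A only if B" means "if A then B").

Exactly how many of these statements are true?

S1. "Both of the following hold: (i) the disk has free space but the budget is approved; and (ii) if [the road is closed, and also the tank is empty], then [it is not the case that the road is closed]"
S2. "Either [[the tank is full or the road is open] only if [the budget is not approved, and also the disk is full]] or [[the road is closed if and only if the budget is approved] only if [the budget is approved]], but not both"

Let H = "the disk is full" (F), N = "the budget is approved" (T), U = "the road is closed" (F), R = "the tank is full" (F).

S1: In symbols: (~H & N) & ((U & ~R) -> ~U)

~H = ~F = T
~H & N = T & T = T
~R = ~F = T
U & ~R = F & T = F
~U = ~F = T
(U & ~R) -> ~U = F -> T = T
(~H & N) & ((U & ~R) -> ~U) = T & T = T
Thus S1 is true.

S2: This is ((R | ~U) -> (~N & H)) xor ((U <-> N) -> N).

~U = ~F = T
R | ~U = F | T = T
~N = ~T = F
~N & H = F & F = F
(R | ~U) -> (~N & H) = T -> F = F
U <-> N = F <-> T = F
(U <-> N) -> N = F -> T = T
((R | ~U) -> (~N & H)) xor ((U <-> N) -> N) = F xor T = T
Thus S2 is true.

True statements: 2.

2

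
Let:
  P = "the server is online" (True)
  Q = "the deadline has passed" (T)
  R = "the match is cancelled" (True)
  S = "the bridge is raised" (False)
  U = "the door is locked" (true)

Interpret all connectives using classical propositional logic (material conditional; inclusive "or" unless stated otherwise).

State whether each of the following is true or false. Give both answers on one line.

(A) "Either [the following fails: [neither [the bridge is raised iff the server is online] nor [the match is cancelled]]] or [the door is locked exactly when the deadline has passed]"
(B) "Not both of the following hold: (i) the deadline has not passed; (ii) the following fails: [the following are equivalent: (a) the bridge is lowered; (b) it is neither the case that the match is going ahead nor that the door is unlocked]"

(A) T / (B) T

(A): Parsed as not ((S iff P) nor R) or (U iff Q)

S iff P = False iff True = False
(S iff P) nor R = False nor True = False
not ((S iff P) nor R) = not False = True
U iff Q = True iff True = True
not ((S iff P) nor R) or (U iff Q) = True or True = True
Thus (A) is true.

(B): This is not Q nand not (not S iff (not R nor not U)).

not Q = not True = False
not S = not False = True
not R = not True = False
not U = not True = False
not R nor not U = False nor False = True
not S iff (not R nor not U) = True iff True = True
not (not S iff (not R nor not U)) = not True = False
not Q nand not (not S iff (not R nor not U)) = False nand False = True
Thus (B) is true.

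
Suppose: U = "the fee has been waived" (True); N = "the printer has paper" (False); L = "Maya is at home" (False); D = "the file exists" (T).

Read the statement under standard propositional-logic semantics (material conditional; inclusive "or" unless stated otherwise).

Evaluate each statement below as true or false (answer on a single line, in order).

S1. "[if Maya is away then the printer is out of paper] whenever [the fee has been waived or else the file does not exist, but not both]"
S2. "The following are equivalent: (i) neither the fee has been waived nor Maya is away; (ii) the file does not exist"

S1 T / S2 T

S1: Formalization: (U ⊕ ¬D) → (¬L → ¬N)

¬D = ¬T = F
U ⊕ ¬D = T ⊕ F = T
¬L = ¬F = T
¬N = ¬F = T
¬L → ¬N = T → T = T
(U ⊕ ¬D) → (¬L → ¬N) = T → T = T
Thus S1 is true.

S2: In symbols: (U ↓ ¬L) ↔ ¬D

¬L = ¬F = T
U ↓ ¬L = T ↓ T = F
¬D = ¬T = F
(U ↓ ¬L) ↔ ¬D = F ↔ F = T
Hence S2 is true.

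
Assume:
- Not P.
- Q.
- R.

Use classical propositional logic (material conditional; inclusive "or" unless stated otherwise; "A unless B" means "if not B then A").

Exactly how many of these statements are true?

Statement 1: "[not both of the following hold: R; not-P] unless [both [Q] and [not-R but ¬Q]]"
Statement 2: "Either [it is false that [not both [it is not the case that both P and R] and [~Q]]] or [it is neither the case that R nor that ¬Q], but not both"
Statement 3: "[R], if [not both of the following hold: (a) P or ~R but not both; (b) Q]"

Statement 1: In symbols: (R nand not P) or (Q and (not R and not Q))

not P = not False = True
R nand not P = True nand True = False
not R = not True = False
not Q = not True = False
not R and not Q = False and False = False
Q and (not R and not Q) = True and False = False
(R nand not P) or (Q and (not R and not Q)) = False or False = False
Thus Statement 1 is false.

Statement 2: Parsed as not ((P nand R) nand not Q) xor (R nor not Q)

P nand R = False nand True = True
not Q = not True = False
(P nand R) nand not Q = True nand False = True
not ((P nand R) nand not Q) = not True = False
not Q = not True = False
R nor not Q = True nor False = False
not ((P nand R) nand not Q) xor (R nor not Q) = False xor False = False
So Statement 2 is false.

Statement 3: Formalization: ((P xor not R) nand Q) -> R

not R = not True = False
P xor not R = False xor False = False
(P xor not R) nand Q = False nand True = True
((P xor not R) nand Q) -> R = True -> True = True
Thus Statement 3 is true.

1 of the 3 statements is true (Statement 3).

1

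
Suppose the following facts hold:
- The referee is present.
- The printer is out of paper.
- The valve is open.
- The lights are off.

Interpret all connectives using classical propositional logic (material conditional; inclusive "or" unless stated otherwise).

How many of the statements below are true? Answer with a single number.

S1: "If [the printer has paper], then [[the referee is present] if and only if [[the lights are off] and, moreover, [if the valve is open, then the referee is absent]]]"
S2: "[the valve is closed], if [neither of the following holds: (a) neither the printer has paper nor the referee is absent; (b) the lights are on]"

2

Let Q = "the printer has paper" (False), P = "the referee is present" (True), S = "the lights are on" (False), R = "the valve is open" (True).

S1: This is Q -> (P iff (not S and (R -> not P))).

not S = not False = True
not P = not True = False
R -> not P = True -> False = False
not S and (R -> not P) = True and False = False
P iff (not S and (R -> not P)) = True iff False = False
Q -> (P iff (not S and (R -> not P))) = False -> False = True
So S1 is true.

S2: In symbols: ((Q nor not P) nor S) -> not R

not P = not True = False
Q nor not P = False nor False = True
(Q nor not P) nor S = True nor False = False
not R = not True = False
((Q nor not P) nor S) -> not R = False -> False = True
Hence S2 is true.

2 of the 2 statements are true (S1, S2).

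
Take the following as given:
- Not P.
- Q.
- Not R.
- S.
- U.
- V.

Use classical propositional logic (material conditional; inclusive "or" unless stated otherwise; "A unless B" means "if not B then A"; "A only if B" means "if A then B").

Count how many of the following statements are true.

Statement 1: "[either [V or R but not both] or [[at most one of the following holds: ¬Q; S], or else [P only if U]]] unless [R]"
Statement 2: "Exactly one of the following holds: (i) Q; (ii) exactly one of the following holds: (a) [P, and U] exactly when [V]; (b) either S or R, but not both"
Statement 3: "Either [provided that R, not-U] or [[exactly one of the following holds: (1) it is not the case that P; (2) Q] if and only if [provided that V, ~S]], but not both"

Statement 1: This is ((V ⊕ R) ∨ ((¬Q ↑ S) ∨ (P → U))) ∨ R.

V ⊕ R = T ⊕ F = T
¬Q = ¬T = F
¬Q ↑ S = F ↑ T = T
P → U = F → T = T
(¬Q ↑ S) ∨ (P → U) = T ∨ T = T
(V ⊕ R) ∨ ((¬Q ↑ S) ∨ (P → U)) = T ∨ T = T
((V ⊕ R) ∨ ((¬Q ↑ S) ∨ (P → U))) ∨ R = T ∨ F = T
Thus Statement 1 is true.

Statement 2: This is Q ⊕ (((P ∧ U) ↔ V) ⊕ (S ⊕ R)).

P ∧ U = F ∧ T = F
(P ∧ U) ↔ V = F ↔ T = F
S ⊕ R = T ⊕ F = T
((P ∧ U) ↔ V) ⊕ (S ⊕ R) = F ⊕ T = T
Q ⊕ (((P ∧ U) ↔ V) ⊕ (S ⊕ R)) = T ⊕ T = F
Hence Statement 2 is false.

Statement 3: In symbols: (R → ¬U) ⊕ ((¬P ⊕ Q) ↔ (V → ¬S))

¬U = ¬T = F
R → ¬U = F → F = T
¬P = ¬F = T
¬P ⊕ Q = T ⊕ T = F
¬S = ¬T = F
V → ¬S = T → F = F
(¬P ⊕ Q) ↔ (V → ¬S) = F ↔ F = T
(R → ¬U) ⊕ ((¬P ⊕ Q) ↔ (V → ¬S)) = T ⊕ T = F
Hence Statement 3 is false.

True statements: 1.

1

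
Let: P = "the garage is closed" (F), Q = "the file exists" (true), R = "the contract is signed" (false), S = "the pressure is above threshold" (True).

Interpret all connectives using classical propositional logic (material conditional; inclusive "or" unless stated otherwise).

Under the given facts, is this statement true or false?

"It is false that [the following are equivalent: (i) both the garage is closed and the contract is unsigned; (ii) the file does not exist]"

This is not ((P and not R) iff not Q).

not R = not False = True
P and not R = False and True = False
not Q = not True = False
(P and not R) iff not Q = False iff False = True
not ((P and not R) iff not Q) = not True = False

false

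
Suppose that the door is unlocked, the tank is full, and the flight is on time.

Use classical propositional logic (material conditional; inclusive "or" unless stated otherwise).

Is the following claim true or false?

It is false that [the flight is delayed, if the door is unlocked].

Let P = "the door is locked" (False), R = "the flight is delayed" (False).
This is not (not P -> R).

not P = not False = True
not P -> R = True -> False = False
not (not P -> R) = not False = True

True.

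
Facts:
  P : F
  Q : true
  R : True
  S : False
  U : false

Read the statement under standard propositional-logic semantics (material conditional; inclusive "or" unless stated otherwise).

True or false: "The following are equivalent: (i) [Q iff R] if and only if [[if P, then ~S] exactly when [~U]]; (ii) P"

False.

In symbols: ((Q ↔ R) ↔ ((P → ¬S) ↔ ¬U)) ↔ P

Q ↔ R = T ↔ T = T
¬S = ¬F = T
P → ¬S = F → T = T
¬U = ¬F = T
(P → ¬S) ↔ ¬U = T ↔ T = T
(Q ↔ R) ↔ ((P → ¬S) ↔ ¬U) = T ↔ T = T
((Q ↔ R) ↔ ((P → ¬S) ↔ ¬U)) ↔ P = T ↔ F = F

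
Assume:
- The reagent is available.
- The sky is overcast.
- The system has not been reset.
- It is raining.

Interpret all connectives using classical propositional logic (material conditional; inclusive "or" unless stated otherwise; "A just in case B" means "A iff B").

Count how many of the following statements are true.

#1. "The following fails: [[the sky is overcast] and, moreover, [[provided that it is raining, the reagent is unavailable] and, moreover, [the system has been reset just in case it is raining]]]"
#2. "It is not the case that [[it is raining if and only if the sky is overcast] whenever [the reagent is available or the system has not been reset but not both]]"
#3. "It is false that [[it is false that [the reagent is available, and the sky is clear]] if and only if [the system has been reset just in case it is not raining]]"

Let P = "the sky is overcast" (T), V = "it is raining" (T), S = "the reagent is available" (T), G = "the system has been reset" (F).

#1: Formalization: ~(P & ((V -> ~S) & (G <-> V)))

~S = ~T = F
V -> ~S = T -> F = F
G <-> V = F <-> T = F
(V -> ~S) & (G <-> V) = F & F = F
P & ((V -> ~S) & (G <-> V)) = T & F = F
~(P & ((V -> ~S) & (G <-> V))) = ~F = T
Thus #1 is true.

#2: Parsed as ~((S xor ~G) -> (V <-> P))

~G = ~F = T
S xor ~G = T xor T = F
V <-> P = T <-> T = T
(S xor ~G) -> (V <-> P) = F -> T = T
~((S xor ~G) -> (V <-> P)) = ~T = F
Thus #2 is false.

#3: Formalization: ~(~(S & ~P) <-> (G <-> ~V))

~P = ~T = F
S & ~P = T & F = F
~(S & ~P) = ~F = T
~V = ~T = F
G <-> ~V = F <-> F = T
~(S & ~P) <-> (G <-> ~V) = T <-> T = T
~(~(S & ~P) <-> (G <-> ~V)) = ~T = F
Thus #3 is false.

1 of the 3 statements is true.

1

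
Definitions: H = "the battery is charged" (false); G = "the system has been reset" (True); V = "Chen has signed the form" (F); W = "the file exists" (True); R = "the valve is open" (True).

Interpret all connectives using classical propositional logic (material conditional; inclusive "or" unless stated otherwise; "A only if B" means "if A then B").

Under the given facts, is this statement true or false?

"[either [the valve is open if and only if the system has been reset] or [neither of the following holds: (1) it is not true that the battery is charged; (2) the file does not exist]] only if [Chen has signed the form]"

Formalization: ((R ↔ G) ∨ (¬H ↓ ¬W)) → V

R ↔ G = T ↔ T = T
¬H = ¬F = T
¬W = ¬T = F
¬H ↓ ¬W = T ↓ F = F
(R ↔ G) ∨ (¬H ↓ ¬W) = T ∨ F = T
((R ↔ G) ∨ (¬H ↓ ¬W)) → V = T → F = F

False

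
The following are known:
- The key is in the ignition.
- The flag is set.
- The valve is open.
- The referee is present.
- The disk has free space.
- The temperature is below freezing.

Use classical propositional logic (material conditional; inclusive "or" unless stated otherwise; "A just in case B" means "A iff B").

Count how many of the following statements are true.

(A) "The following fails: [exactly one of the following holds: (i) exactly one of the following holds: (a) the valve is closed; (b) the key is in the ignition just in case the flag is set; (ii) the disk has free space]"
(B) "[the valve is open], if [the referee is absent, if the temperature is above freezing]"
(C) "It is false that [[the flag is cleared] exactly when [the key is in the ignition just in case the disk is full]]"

Let H = "the valve is open" (True), L = "the key is in the ignition" (True), D = "the flag is set" (True), G = "the disk is full" (False), Q = "the temperature is below freezing" (True), U = "the referee is present" (True).

(A): Formalization: not ((not H xor (L iff D)) xor not G)

not H = not True = False
L iff D = True iff True = True
not H xor (L iff D) = False xor True = True
not G = not False = True
(not H xor (L iff D)) xor not G = True xor True = False
not ((not H xor (L iff D)) xor not G) = not False = True
Hence (A) is true.

(B): Parsed as (not Q -> not U) -> H

not Q = not True = False
not U = not True = False
not Q -> not U = False -> False = True
(not Q -> not U) -> H = True -> True = True
Hence (B) is true.

(C): In symbols: not (not D iff (L iff G))

not D = not True = False
L iff G = True iff False = False
not D iff (L iff G) = False iff False = True
not (not D iff (L iff G)) = not True = False
Thus (C) is false.

2 of the 3 statements are true ((A), (B)).

2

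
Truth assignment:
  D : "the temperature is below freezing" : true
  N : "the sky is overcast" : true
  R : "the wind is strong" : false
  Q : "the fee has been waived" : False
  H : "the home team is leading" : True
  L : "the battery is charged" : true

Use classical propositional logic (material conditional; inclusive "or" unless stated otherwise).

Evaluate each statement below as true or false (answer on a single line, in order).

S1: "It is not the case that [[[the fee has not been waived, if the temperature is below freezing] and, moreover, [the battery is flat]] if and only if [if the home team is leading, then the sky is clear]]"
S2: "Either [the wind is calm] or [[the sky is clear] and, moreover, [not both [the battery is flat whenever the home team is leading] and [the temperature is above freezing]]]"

S1 F / S2 T

S1: In symbols: ¬(((D → ¬Q) ∧ ¬L) ↔ (H → ¬N))

¬Q = ¬F = T
D → ¬Q = T → T = T
¬L = ¬T = F
(D → ¬Q) ∧ ¬L = T ∧ F = F
¬N = ¬T = F
H → ¬N = T → F = F
((D → ¬Q) ∧ ¬L) ↔ (H → ¬N) = F ↔ F = T
¬(((D → ¬Q) ∧ ¬L) ↔ (H → ¬N)) = ¬T = F
So S1 is false.

S2: In symbols: ¬R ∨ (¬N ∧ ((H → ¬L) ↑ ¬D))

¬R = ¬F = T
¬N = ¬T = F
¬L = ¬T = F
H → ¬L = T → F = F
¬D = ¬T = F
(H → ¬L) ↑ ¬D = F ↑ F = T
¬N ∧ ((H → ¬L) ↑ ¬D) = F ∧ T = F
¬R ∨ (¬N ∧ ((H → ¬L) ↑ ¬D)) = T ∨ F = T
Thus S2 is true.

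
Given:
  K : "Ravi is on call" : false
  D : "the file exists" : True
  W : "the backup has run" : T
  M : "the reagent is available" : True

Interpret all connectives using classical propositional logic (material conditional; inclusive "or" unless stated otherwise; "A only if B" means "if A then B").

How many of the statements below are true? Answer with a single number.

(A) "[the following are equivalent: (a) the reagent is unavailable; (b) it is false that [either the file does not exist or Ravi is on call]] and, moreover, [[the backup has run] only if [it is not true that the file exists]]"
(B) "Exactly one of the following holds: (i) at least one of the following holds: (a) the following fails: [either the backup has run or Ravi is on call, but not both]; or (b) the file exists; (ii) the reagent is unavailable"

(A): Formalization: (¬M ↔ ¬(¬D ∨ K)) ∧ (W → ¬D)

¬M = ¬T = F
¬D = ¬T = F
¬D ∨ K = F ∨ F = F
¬(¬D ∨ K) = ¬F = T
¬M ↔ ¬(¬D ∨ K) = F ↔ T = F
¬D = ¬T = F
W → ¬D = T → F = F
(¬M ↔ ¬(¬D ∨ K)) ∧ (W → ¬D) = F ∧ F = F
So (A) is false.

(B): In symbols: (¬(W ⊕ K) ∨ D) ⊕ ¬M

W ⊕ K = T ⊕ F = T
¬(W ⊕ K) = ¬T = F
¬(W ⊕ K) ∨ D = F ∨ T = T
¬M = ¬T = F
(¬(W ⊕ K) ∨ D) ⊕ ¬M = T ⊕ F = T
Thus (B) is true.

Count: 1.

1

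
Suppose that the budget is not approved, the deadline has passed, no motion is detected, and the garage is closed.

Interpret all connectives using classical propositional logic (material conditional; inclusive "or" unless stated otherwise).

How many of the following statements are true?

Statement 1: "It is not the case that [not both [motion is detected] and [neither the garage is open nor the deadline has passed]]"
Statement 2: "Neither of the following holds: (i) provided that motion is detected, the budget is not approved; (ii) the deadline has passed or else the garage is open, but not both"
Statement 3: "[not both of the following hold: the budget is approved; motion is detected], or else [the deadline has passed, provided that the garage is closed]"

1

Let R = "motion is detected" (F), S = "the garage is closed" (T), Q = "the deadline has passed" (T), P = "the budget is approved" (F).

Statement 1: This is ~(R nand (~S nor Q)).

~S = ~T = F
~S nor Q = F nor T = F
R nand (~S nor Q) = F nand F = T
~(R nand (~S nor Q)) = ~T = F
Thus Statement 1 is false.

Statement 2: This is (R -> ~P) nor (Q xor ~S).

~P = ~F = T
R -> ~P = F -> T = T
~S = ~T = F
Q xor ~S = T xor F = T
(R -> ~P) nor (Q xor ~S) = T nor T = F
So Statement 2 is false.

Statement 3: In symbols: (P nand R) | (S -> Q)

P nand R = F nand F = T
S -> Q = T -> T = T
(P nand R) | (S -> Q) = T | T = T
Hence Statement 3 is true.

Count: 1.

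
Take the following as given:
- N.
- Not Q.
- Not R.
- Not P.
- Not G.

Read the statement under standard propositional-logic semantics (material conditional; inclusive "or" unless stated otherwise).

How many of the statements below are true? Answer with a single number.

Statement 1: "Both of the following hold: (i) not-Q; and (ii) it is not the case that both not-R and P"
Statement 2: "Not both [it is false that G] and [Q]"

Statement 1: Parsed as not Q and (not R nand P)

not Q = not False = True
not R = not False = True
not R nand P = True nand False = True
not Q and (not R nand P) = True and True = True
Thus Statement 1 is true.

Statement 2: This is not G nand Q.

not G = not False = True
not G nand Q = True nand False = True
Thus Statement 2 is true.

Count: 2.

2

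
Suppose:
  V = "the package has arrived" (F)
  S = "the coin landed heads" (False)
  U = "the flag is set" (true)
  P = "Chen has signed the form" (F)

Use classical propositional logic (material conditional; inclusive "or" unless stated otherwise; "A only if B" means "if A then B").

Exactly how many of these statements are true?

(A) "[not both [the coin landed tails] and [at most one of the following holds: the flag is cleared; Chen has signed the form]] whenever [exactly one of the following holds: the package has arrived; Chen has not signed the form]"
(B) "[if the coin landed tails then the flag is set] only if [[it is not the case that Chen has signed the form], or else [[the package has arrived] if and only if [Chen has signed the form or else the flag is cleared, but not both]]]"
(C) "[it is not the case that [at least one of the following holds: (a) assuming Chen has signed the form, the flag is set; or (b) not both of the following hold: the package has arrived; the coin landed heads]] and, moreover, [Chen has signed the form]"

1

(A): Parsed as (V ⊕ ¬P) → (¬S ↑ (¬U ↑ P))

¬P = ¬F = T
V ⊕ ¬P = F ⊕ T = T
¬S = ¬F = T
¬U = ¬T = F
¬U ↑ P = F ↑ F = T
¬S ↑ (¬U ↑ P) = T ↑ T = F
(V ⊕ ¬P) → (¬S ↑ (¬U ↑ P)) = T → F = F
So (A) is false.

(B): Formalization: (¬S → U) → (¬P ∨ (V ↔ (P ⊕ ¬U)))

¬S = ¬F = T
¬S → U = T → T = T
¬P = ¬F = T
¬U = ¬T = F
P ⊕ ¬U = F ⊕ F = F
V ↔ (P ⊕ ¬U) = F ↔ F = T
¬P ∨ (V ↔ (P ⊕ ¬U)) = T ∨ T = T
(¬S → U) → (¬P ∨ (V ↔ (P ⊕ ¬U))) = T → T = T
Hence (B) is true.

(C): This is ¬((P → U) ∨ (V ↑ S)) ∧ P.

P → U = F → T = T
V ↑ S = F ↑ F = T
(P → U) ∨ (V ↑ S) = T ∨ T = T
¬((P → U) ∨ (V ↑ S)) = ¬T = F
¬((P → U) ∨ (V ↑ S)) ∧ P = F ∧ F = F
So (C) is false.

1 of the 3 statements is true ((B)).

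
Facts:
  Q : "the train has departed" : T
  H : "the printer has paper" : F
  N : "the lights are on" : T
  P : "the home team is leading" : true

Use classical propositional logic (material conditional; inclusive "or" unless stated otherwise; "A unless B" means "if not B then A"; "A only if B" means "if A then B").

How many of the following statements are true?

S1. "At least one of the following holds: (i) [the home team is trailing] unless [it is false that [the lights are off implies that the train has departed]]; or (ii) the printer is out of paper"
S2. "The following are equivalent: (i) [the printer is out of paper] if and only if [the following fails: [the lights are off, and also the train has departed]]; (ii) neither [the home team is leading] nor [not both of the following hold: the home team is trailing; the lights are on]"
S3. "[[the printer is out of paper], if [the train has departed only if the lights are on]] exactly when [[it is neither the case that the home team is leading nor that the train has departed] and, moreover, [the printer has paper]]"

1

S1: Parsed as (not P or not (not N -> Q)) or not H

not P = not True = False
not N = not True = False
not N -> Q = False -> True = True
not (not N -> Q) = not True = False
not P or not (not N -> Q) = False or False = False
not H = not False = True
(not P or not (not N -> Q)) or not H = False or True = True
Thus S1 is true.

S2: Parsed as (not H iff not (not N and Q)) iff (P nor (not P nand N))

not H = not False = True
not N = not True = False
not N and Q = False and True = False
not (not N and Q) = not False = True
not H iff not (not N and Q) = True iff True = True
not P = not True = False
not P nand N = False nand True = True
P nor (not P nand N) = True nor True = False
(not H iff not (not N and Q)) iff (P nor (not P nand N)) = True iff False = False
Hence S2 is false.

S3: Parsed as ((Q -> N) -> not H) iff ((P nor Q) and H)

Q -> N = True -> True = True
not H = not False = True
(Q -> N) -> not H = True -> True = True
P nor Q = True nor True = False
(P nor Q) and H = False and False = False
((Q -> N) -> not H) iff ((P nor Q) and H) = True iff False = False
So S3 is false.

True statements: 1 (S1).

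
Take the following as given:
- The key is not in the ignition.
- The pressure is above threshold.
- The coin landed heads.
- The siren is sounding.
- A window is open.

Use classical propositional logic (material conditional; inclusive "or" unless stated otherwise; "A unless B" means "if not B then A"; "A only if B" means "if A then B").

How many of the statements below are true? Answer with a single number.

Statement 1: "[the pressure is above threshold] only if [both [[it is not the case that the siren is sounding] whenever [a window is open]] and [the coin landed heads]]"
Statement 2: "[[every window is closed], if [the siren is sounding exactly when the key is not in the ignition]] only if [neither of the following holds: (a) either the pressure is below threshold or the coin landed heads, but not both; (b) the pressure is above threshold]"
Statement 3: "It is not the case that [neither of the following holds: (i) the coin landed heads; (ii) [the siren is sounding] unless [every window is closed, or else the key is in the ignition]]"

2

Let Q = "the pressure is above threshold" (True), U = "a window is open" (True), S = "the siren is sounding" (True), R = "the coin landed heads" (True), P = "the key is in the ignition" (False).

Statement 1: This is Q -> ((U -> not S) and R).

not S = not True = False
U -> not S = True -> False = False
(U -> not S) and R = False and True = False
Q -> ((U -> not S) and R) = True -> False = False
Hence Statement 1 is false.

Statement 2: This is ((S iff not P) -> not U) -> ((not Q xor R) nor Q).

not P = not False = True
S iff not P = True iff True = True
not U = not True = False
(S iff not P) -> not U = True -> False = False
not Q = not True = False
not Q xor R = False xor True = True
(not Q xor R) nor Q = True nor True = False
((S iff not P) -> not U) -> ((not Q xor R) nor Q) = False -> False = True
So Statement 2 is true.

Statement 3: In symbols: not (R nor (S or (not U or P)))

not U = not True = False
not U or P = False or False = False
S or (not U or P) = True or False = True
R nor (S or (not U or P)) = True nor True = False
not (R nor (S or (not U or P))) = not False = True
Hence Statement 3 is true.

Count: 2.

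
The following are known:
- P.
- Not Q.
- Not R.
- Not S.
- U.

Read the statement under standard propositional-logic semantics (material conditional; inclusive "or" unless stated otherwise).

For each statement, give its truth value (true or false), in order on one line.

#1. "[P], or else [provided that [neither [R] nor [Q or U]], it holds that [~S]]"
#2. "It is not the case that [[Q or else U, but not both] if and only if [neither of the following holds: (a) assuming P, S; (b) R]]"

#1 true / #2 false

#1: In symbols: P or ((R nor (Q or U)) -> not S)

Q or U = False or True = True
R nor (Q or U) = False nor True = False
not S = not False = True
(R nor (Q or U)) -> not S = False -> True = True
P or ((R nor (Q or U)) -> not S) = True or True = True
Thus #1 is true.

#2: Parsed as not ((Q xor U) iff ((P -> S) nor R))

Q xor U = False xor True = True
P -> S = True -> False = False
(P -> S) nor R = False nor False = True
(Q xor U) iff ((P -> S) nor R) = True iff True = True
not ((Q xor U) iff ((P -> S) nor R)) = not True = False
Thus #2 is false.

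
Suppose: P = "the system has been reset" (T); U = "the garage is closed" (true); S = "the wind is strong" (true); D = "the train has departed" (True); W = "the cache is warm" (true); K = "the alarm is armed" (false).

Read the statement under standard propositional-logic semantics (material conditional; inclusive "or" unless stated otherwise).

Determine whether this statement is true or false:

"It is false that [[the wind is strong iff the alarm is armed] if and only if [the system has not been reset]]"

False.

This is ¬((S ↔ K) ↔ ¬P).

S ↔ K = T ↔ F = F
¬P = ¬T = F
(S ↔ K) ↔ ¬P = F ↔ F = T
¬((S ↔ K) ↔ ¬P) = ¬T = F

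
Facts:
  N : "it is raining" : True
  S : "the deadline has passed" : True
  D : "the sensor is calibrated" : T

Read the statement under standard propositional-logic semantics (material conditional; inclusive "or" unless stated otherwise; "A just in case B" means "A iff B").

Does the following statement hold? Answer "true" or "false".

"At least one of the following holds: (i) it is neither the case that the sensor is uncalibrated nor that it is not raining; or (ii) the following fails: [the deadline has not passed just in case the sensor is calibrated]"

true

Values: D=True, N=True, S=True.
In symbols: (not D nor not N) or not (not S iff D)

not D = not True = False
not N = not True = False
not D nor not N = False nor False = True
not S = not True = False
not S iff D = False iff True = False
not (not S iff D) = not False = True
(not D nor not N) or not (not S iff D) = True or True = True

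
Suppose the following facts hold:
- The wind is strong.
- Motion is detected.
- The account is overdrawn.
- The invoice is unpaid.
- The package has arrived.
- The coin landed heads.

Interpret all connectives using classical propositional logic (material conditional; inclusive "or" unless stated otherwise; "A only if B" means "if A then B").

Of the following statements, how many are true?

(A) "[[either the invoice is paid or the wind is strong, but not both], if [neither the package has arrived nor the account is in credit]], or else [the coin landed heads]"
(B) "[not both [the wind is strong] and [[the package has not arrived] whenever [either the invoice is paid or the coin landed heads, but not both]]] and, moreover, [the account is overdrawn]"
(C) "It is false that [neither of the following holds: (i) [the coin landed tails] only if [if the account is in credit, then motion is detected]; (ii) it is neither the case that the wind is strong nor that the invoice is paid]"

Let U = "the package has arrived" (T), R = "the account is overdrawn" (T), S = "the invoice is paid" (F), P = "the wind is strong" (T), V = "the coin landed heads" (T), Q = "motion is detected" (T).

(A): Formalization: ((U nor ~R) -> (S xor P)) | V

~R = ~T = F
U nor ~R = T nor F = F
S xor P = F xor T = T
(U nor ~R) -> (S xor P) = F -> T = T
((U nor ~R) -> (S xor P)) | V = T | T = T
So (A) is true.

(B): Formalization: (P nand ((S xor V) -> ~U)) & R

S xor V = F xor T = T
~U = ~T = F
(S xor V) -> ~U = T -> F = F
P nand ((S xor V) -> ~U) = T nand F = T
(P nand ((S xor V) -> ~U)) & R = T & T = T
Thus (B) is true.

(C): Formalization: ~((~V -> (~R -> Q)) nor (P nor S))

~V = ~T = F
~R = ~T = F
~R -> Q = F -> T = T
~V -> (~R -> Q) = F -> T = T
P nor S = T nor F = F
(~V -> (~R -> Q)) nor (P nor S) = T nor F = F
~((~V -> (~R -> Q)) nor (P nor S)) = ~F = T
So (C) is true.

True statements: 3 ((A), (B), (C)).

3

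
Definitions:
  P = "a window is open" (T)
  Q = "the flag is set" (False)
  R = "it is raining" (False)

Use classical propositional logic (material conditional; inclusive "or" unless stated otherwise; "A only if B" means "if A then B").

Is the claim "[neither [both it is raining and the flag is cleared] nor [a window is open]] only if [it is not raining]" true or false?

The statement is true.

Values: R=F, Q=F, P=T.
In symbols: ((R & ~Q) nor P) -> ~R

~Q = ~F = T
R & ~Q = F & T = F
(R & ~Q) nor P = F nor T = F
~R = ~F = T
((R & ~Q) nor P) -> ~R = F -> T = T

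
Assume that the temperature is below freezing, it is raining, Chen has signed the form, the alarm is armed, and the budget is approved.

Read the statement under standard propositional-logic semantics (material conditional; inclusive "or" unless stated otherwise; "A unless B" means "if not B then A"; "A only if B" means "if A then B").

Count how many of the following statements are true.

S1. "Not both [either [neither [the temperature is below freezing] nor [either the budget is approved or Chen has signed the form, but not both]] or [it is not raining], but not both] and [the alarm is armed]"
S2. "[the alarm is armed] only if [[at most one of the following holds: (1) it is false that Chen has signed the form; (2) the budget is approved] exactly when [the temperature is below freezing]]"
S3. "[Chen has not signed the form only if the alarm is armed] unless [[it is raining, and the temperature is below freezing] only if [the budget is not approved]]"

Let P = "the temperature is below freezing" (T), U = "the budget is approved" (T), R = "Chen has signed the form" (T), Q = "it is raining" (T), S = "the alarm is armed" (T).

S1: Formalization: ((P ↓ (U ⊕ R)) ⊕ ¬Q) ↑ S

U ⊕ R = T ⊕ T = F
P ↓ (U ⊕ R) = T ↓ F = F
¬Q = ¬T = F
(P ↓ (U ⊕ R)) ⊕ ¬Q = F ⊕ F = F
((P ↓ (U ⊕ R)) ⊕ ¬Q) ↑ S = F ↑ T = T
Thus S1 is true.

S2: This is S → ((¬R ↑ U) ↔ P).

¬R = ¬T = F
¬R ↑ U = F ↑ T = T
(¬R ↑ U) ↔ P = T ↔ T = T
S → ((¬R ↑ U) ↔ P) = T → T = T
So S2 is true.

S3: This is (¬R → S) ∨ ((Q ∧ P) → ¬U).

¬R = ¬T = F
¬R → S = F → T = T
Q ∧ P = T ∧ T = T
¬U = ¬T = F
(Q ∧ P) → ¬U = T → F = F
(¬R → S) ∨ ((Q ∧ P) → ¬U) = T ∨ F = T
So S3 is true.

Count: 3.

3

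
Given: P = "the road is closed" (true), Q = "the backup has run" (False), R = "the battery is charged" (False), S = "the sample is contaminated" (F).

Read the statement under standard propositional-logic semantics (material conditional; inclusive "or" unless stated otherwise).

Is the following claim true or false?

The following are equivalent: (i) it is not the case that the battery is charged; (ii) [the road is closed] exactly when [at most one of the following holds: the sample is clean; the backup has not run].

False

Parsed as not R iff (P iff (not S nand not Q))

not R = not False = True
not S = not False = True
not Q = not False = True
not S nand not Q = True nand True = False
P iff (not S nand not Q) = True iff False = False
not R iff (P iff (not S nand not Q)) = True iff False = False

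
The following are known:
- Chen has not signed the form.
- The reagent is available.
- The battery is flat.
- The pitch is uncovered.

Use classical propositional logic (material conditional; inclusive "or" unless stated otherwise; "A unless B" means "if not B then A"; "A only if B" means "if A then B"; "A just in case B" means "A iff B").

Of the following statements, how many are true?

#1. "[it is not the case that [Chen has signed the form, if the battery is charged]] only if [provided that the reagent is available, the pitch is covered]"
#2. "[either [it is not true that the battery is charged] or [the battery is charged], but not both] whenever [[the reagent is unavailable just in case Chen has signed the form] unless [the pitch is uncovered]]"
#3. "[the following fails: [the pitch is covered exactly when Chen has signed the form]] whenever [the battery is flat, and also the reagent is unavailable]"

3

Let W = "the battery is charged" (F), D = "Chen has signed the form" (F), S = "the reagent is available" (T), Q = "the pitch is covered" (F).

#1: Parsed as ¬(W → D) → (S → Q)

W → D = F → F = T
¬(W → D) = ¬T = F
S → Q = T → F = F
¬(W → D) → (S → Q) = F → F = T
Hence #1 is true.

#2: Parsed as ((¬S ↔ D) ∨ ¬Q) → (¬W ⊕ W)

¬S = ¬T = F
¬S ↔ D = F ↔ F = T
¬Q = ¬F = T
(¬S ↔ D) ∨ ¬Q = T ∨ T = T
¬W = ¬F = T
¬W ⊕ W = T ⊕ F = T
((¬S ↔ D) ∨ ¬Q) → (¬W ⊕ W) = T → T = T
Thus #2 is true.

#3: In symbols: (¬W ∧ ¬S) → ¬(Q ↔ D)

¬W = ¬F = T
¬S = ¬T = F
¬W ∧ ¬S = T ∧ F = F
Q ↔ D = F ↔ F = T
¬(Q ↔ D) = ¬T = F
(¬W ∧ ¬S) → ¬(Q ↔ D) = F → F = T
Thus #3 is true.

Count: 3.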